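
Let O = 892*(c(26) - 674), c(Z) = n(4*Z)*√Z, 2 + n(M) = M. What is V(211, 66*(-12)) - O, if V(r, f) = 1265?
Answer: 602473 - 90984*√26 ≈ 1.3854e+5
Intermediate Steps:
n(M) = -2 + M
c(Z) = √Z*(-2 + 4*Z) (c(Z) = (-2 + 4*Z)*√Z = √Z*(-2 + 4*Z))
O = -601208 + 90984*√26 (O = 892*(√26*(-2 + 4*26) - 674) = 892*(√26*(-2 + 104) - 674) = 892*(√26*102 - 674) = 892*(102*√26 - 674) = 892*(-674 + 102*√26) = -601208 + 90984*√26 ≈ -1.3728e+5)
V(211, 66*(-12)) - O = 1265 - (-601208 + 90984*√26) = 1265 + (601208 - 90984*√26) = 602473 - 90984*√26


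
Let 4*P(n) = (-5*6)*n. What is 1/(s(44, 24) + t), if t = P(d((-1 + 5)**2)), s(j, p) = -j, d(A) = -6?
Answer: 1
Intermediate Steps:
P(n) = -15*n/2 (P(n) = ((-5*6)*n)/4 = (-30*n)/4 = -15*n/2)
t = 45 (t = -15/2*(-6) = 45)
1/(s(44, 24) + t) = 1/(-1*44 + 45) = 1/(-44 + 45) = 1/1 = 1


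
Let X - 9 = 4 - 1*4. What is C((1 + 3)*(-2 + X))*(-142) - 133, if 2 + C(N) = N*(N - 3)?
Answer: -99249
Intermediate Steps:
X = 9 (X = 9 + (4 - 1*4) = 9 + (4 - 4) = 9 + 0 = 9)
C(N) = -2 + N*(-3 + N) (C(N) = -2 + N*(N - 3) = -2 + N*(-3 + N))
C((1 + 3)*(-2 + X))*(-142) - 133 = (-2 + ((1 + 3)*(-2 + 9))² - 3*(1 + 3)*(-2 + 9))*(-142) - 133 = (-2 + (4*7)² - 12*7)*(-142) - 133 = (-2 + 28² - 3*28)*(-142) - 133 = (-2 + 784 - 84)*(-142) - 133 = 698*(-142) - 133 = -99116 - 133 = -99249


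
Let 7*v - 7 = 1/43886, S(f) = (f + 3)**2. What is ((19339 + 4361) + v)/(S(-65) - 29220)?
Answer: -7280994603/7795557952 ≈ -0.93399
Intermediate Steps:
S(f) = (3 + f)**2
v = 307203/307202 (v = 1 + (1/7)/43886 = 1 + (1/7)*(1/43886) = 1 + 1/307202 = 307203/307202 ≈ 1.0000)
((19339 + 4361) + v)/(S(-65) - 29220) = ((19339 + 4361) + 307203/307202)/((3 - 65)**2 - 29220) = (23700 + 307203/307202)/((-62)**2 - 29220) = 7280994603/(307202*(3844 - 29220)) = (7280994603/307202)/(-25376) = (7280994603/307202)*(-1/25376) = -7280994603/7795557952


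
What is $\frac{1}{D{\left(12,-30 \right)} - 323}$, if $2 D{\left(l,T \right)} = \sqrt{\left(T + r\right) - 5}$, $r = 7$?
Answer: $- \frac{323}{104336} - \frac{i \sqrt{7}}{104336} \approx -0.0030958 - 2.5358 \cdot 10^{-5} i$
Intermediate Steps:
$D{\left(l,T \right)} = \frac{\sqrt{2 + T}}{2}$ ($D{\left(l,T \right)} = \frac{\sqrt{\left(T + 7\right) - 5}}{2} = \frac{\sqrt{\left(7 + T\right) - 5}}{2} = \frac{\sqrt{2 + T}}{2}$)
$\frac{1}{D{\left(12,-30 \right)} - 323} = \frac{1}{\frac{\sqrt{2 - 30}}{2} - 323} = \frac{1}{\frac{\sqrt{-28}}{2} - 323} = \frac{1}{\frac{2 i \sqrt{7}}{2} - 323} = \frac{1}{i \sqrt{7} - 323} = \frac{1}{-323 + i \sqrt{7}}$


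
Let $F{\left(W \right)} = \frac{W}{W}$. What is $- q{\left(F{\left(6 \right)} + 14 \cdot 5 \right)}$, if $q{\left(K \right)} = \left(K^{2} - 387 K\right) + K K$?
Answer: $17395$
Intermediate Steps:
$F{\left(W \right)} = 1$
$q{\left(K \right)} = - 387 K + 2 K^{2}$ ($q{\left(K \right)} = \left(K^{2} - 387 K\right) + K^{2} = - 387 K + 2 K^{2}$)
$- q{\left(F{\left(6 \right)} + 14 \cdot 5 \right)} = - \left(1 + 14 \cdot 5\right) \left(-387 + 2 \left(1 + 14 \cdot 5\right)\right) = - \left(1 + 70\right) \left(-387 + 2 \left(1 + 70\right)\right) = - 71 \left(-387 + 2 \cdot 71\right) = - 71 \left(-387 + 142\right) = - 71 \left(-245\right) = \left(-1\right) \left(-17395\right) = 17395$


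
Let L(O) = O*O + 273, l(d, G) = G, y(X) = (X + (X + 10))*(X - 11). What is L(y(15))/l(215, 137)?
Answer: 25873/137 ≈ 188.85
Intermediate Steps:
y(X) = (-11 + X)*(10 + 2*X) (y(X) = (X + (10 + X))*(-11 + X) = (10 + 2*X)*(-11 + X) = (-11 + X)*(10 + 2*X))
L(O) = 273 + O**2 (L(O) = O**2 + 273 = 273 + O**2)
L(y(15))/l(215, 137) = (273 + (-110 - 12*15 + 2*15**2)**2)/137 = (273 + (-110 - 180 + 2*225)**2)*(1/137) = (273 + (-110 - 180 + 450)**2)*(1/137) = (273 + 160**2)*(1/137) = (273 + 25600)*(1/137) = 25873*(1/137) = 25873/137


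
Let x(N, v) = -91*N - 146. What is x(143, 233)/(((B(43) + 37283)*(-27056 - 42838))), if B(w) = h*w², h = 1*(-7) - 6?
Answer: 13159/925815924 ≈ 1.4213e-5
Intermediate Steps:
h = -13 (h = -7 - 6 = -13)
x(N, v) = -146 - 91*N
B(w) = -13*w²
x(143, 233)/(((B(43) + 37283)*(-27056 - 42838))) = (-146 - 91*143)/(((-13*43² + 37283)*(-27056 - 42838))) = (-146 - 13013)/(((-13*1849 + 37283)*(-69894))) = -13159*(-1/(69894*(-24037 + 37283))) = -13159/(13246*(-69894)) = -13159/(-925815924) = -13159*(-1/925815924) = 13159/925815924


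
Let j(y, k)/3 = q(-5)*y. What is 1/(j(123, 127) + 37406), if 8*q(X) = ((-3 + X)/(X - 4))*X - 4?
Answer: 2/74033 ≈ 2.7015e-5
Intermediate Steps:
q(X) = -½ + X*(-3 + X)/(8*(-4 + X)) (q(X) = (((-3 + X)/(X - 4))*X - 4)/8 = (((-3 + X)/(-4 + X))*X - 4)/8 = (X*(-3 + X)/(-4 + X) - 4)/8 = (-4 + X*(-3 + X)/(-4 + X))/8 = -½ + X*(-3 + X)/(8*(-4 + X)))
j(y, k) = -19*y/6 (j(y, k) = 3*(((16 + (-5)² - 7*(-5))/(8*(-4 - 5)))*y) = 3*(((⅛)*(16 + 25 + 35)/(-9))*y) = 3*(((⅛)*(-⅑)*76)*y) = 3*(-19*y/18) = -19*y/6)
1/(j(123, 127) + 37406) = 1/(-19/6*123 + 37406) = 1/(-779/2 + 37406) = 1/(74033/2) = 2/74033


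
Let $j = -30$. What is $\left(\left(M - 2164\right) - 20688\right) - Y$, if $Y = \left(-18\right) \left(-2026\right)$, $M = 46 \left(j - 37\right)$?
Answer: $-62402$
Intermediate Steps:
$M = -3082$ ($M = 46 \left(-30 - 37\right) = 46 \left(-67\right) = -3082$)
$Y = 36468$
$\left(\left(M - 2164\right) - 20688\right) - Y = \left(\left(-3082 - 2164\right) - 20688\right) - 36468 = \left(-5246 - 20688\right) - 36468 = -25934 - 36468 = -62402$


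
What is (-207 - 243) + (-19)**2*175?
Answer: 62725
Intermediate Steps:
(-207 - 243) + (-19)**2*175 = -450 + 361*175 = -450 + 63175 = 62725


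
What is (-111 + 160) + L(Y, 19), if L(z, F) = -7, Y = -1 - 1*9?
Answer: 42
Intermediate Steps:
Y = -10 (Y = -1 - 9 = -10)
(-111 + 160) + L(Y, 19) = (-111 + 160) - 7 = 49 - 7 = 42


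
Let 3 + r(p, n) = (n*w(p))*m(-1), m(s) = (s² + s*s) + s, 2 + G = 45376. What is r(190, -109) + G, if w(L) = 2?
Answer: 45153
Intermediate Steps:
G = 45374 (G = -2 + 45376 = 45374)
m(s) = s + 2*s² (m(s) = (s² + s²) + s = 2*s² + s = s + 2*s²)
r(p, n) = -3 + 2*n (r(p, n) = -3 + (n*2)*(-(1 + 2*(-1))) = -3 + (2*n)*(-(1 - 2)) = -3 + (2*n)*(-1*(-1)) = -3 + (2*n)*1 = -3 + 2*n)
r(190, -109) + G = (-3 + 2*(-109)) + 45374 = (-3 - 218) + 45374 = -221 + 45374 = 45153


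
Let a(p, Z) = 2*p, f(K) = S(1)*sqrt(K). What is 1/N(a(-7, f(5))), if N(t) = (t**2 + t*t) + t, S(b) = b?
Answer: 1/378 ≈ 0.0026455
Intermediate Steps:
f(K) = sqrt(K) (f(K) = 1*sqrt(K) = sqrt(K))
N(t) = t + 2*t**2 (N(t) = (t**2 + t**2) + t = 2*t**2 + t = t + 2*t**2)
1/N(a(-7, f(5))) = 1/((2*(-7))*(1 + 2*(2*(-7)))) = 1/(-14*(1 + 2*(-14))) = 1/(-14*(1 - 28)) = 1/(-14*(-27)) = 1/378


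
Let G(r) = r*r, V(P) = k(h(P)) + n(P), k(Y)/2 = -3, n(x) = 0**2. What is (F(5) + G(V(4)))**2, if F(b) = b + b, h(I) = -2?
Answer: 2116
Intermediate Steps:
n(x) = 0
k(Y) = -6 (k(Y) = 2*(-3) = -6)
V(P) = -6 (V(P) = -6 + 0 = -6)
G(r) = r**2
F(b) = 2*b
(F(5) + G(V(4)))**2 = (2*5 + (-6)**2)**2 = (10 + 36)**2 = 46**2 = 2116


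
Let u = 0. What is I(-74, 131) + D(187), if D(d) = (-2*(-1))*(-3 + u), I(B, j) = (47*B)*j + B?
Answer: -455698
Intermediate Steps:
I(B, j) = B + 47*B*j (I(B, j) = 47*B*j + B = B + 47*B*j)
D(d) = -6 (D(d) = (-2*(-1))*(-3 + 0) = 2*(-3) = -6)
I(-74, 131) + D(187) = -74*(1 + 47*131) - 6 = -74*(1 + 6157) - 6 = -74*6158 - 6 = -455692 - 6 = -455698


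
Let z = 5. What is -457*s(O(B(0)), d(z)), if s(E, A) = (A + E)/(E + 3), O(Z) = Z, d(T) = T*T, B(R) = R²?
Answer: -11425/3 ≈ -3808.3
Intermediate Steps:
d(T) = T²
s(E, A) = (A + E)/(3 + E)
-457*s(O(B(0)), d(z)) = -457*(5² + 0²)/(3 + 0²) = -457*(25 + 0)/(3 + 0) = -457*25/3 = -11425/3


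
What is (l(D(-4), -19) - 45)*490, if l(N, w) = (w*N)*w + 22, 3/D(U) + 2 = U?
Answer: -99715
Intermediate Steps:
D(U) = 3/(-2 + U)
l(N, w) = 22 + N*w² (l(N, w) = (N*w)*w + 22 = N*w² + 22 = 22 + N*w²)
(l(D(-4), -19) - 45)*490 = ((22 + (3/(-2 - 4))*(-19)²) - 45)*490 = ((22 + (3/(-6))*361) - 45)*490 = ((22 + (3*(-⅙))*361) - 45)*490 = ((22 - ½*361) - 45)*490 = ((22 - 361/2) - 45)*490 = (-317/2 - 45)*490 = -407/2*490 = -99715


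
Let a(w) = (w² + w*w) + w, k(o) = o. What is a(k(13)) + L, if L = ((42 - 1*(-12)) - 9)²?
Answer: 2376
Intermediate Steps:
a(w) = w + 2*w² (a(w) = (w² + w²) + w = 2*w² + w = w + 2*w²)
L = 2025 (L = ((42 + 12) - 9)² = (54 - 9)² = 45² = 2025)
a(k(13)) + L = 13*(1 + 2*13) + 2025 = 13*(1 + 26) + 2025 = 13*27 + 2025 = 351 + 2025 = 2376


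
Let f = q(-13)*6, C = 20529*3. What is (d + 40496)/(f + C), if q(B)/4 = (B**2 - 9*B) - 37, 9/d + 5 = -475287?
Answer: 19247424823/32112153396 ≈ 0.59938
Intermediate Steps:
d = -9/475292 (d = 9/(-5 - 475287) = 9/(-475292) = 9*(-1/475292) = -9/475292 ≈ -1.8936e-5)
C = 61587
q(B) = -148 - 36*B + 4*B**2 (q(B) = 4*((B**2 - 9*B) - 37) = 4*(-37 + B**2 - 9*B) = -148 - 36*B + 4*B**2)
f = 5976 (f = (-148 - 36*(-13) + 4*(-13)**2)*6 = (-148 + 468 + 4*169)*6 = (-148 + 468 + 676)*6 = 996*6 = 5976)
(d + 40496)/(f + C) = (-9/475292 + 40496)/(5976 + 61587) = (19247424823/475292)/67563 = (19247424823/475292)*(1/67563) = 19247424823/32112153396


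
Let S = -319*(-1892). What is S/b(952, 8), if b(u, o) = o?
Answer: 150887/2 ≈ 75444.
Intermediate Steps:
S = 603548
S/b(952, 8) = 603548/8 = 603548*(1/8) = 150887/2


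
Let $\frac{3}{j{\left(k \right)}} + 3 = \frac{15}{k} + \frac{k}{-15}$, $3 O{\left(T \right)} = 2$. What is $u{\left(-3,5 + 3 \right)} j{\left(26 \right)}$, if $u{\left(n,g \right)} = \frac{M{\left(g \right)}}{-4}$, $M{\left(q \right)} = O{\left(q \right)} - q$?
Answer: $- \frac{2145}{1621} \approx -1.3233$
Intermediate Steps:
$O{\left(T \right)} = \frac{2}{3}$ ($O{\left(T \right)} = \frac{1}{3} \cdot 2 = \frac{2}{3}$)
$j{\left(k \right)} = \frac{3}{-3 + \frac{15}{k} - \frac{k}{15}}$ ($j{\left(k \right)} = \frac{3}{-3 + \left(\frac{15}{k} + \frac{k}{-15}\right)} = \frac{3}{-3 + \left(\frac{15}{k} + k \left(- \frac{1}{15}\right)\right)} = \frac{3}{-3 - \left(- \frac{15}{k} + \frac{k}{15}\right)} = \frac{3}{-3 + \frac{15}{k} - \frac{k}{15}}$)
$M{\left(q \right)} = \frac{2}{3} - q$
$u{\left(n,g \right)} = - \frac{1}{6} + \frac{g}{4}$ ($u{\left(n,g \right)} = \frac{\frac{2}{3} - g}{-4} = \left(\frac{2}{3} - g\right) \left(- \frac{1}{4}\right) = - \frac{1}{6} + \frac{g}{4}$)
$u{\left(-3,5 + 3 \right)} j{\left(26 \right)} = \left(- \frac{1}{6} + \frac{5 + 3}{4}\right) \left(\left(-45\right) 26 \frac{1}{-225 + 26^{2} + 45 \cdot 26}\right) = \left(- \frac{1}{6} + \frac{1}{4} \cdot 8\right) \left(\left(-45\right) 26 \frac{1}{-225 + 676 + 1170}\right) = \left(- \frac{1}{6} + 2\right) \left(\left(-45\right) 26 \cdot \frac{1}{1621}\right) = \frac{11 \left(\left(-45\right) 26 \cdot \frac{1}{1621}\right)}{6} = \frac{11}{6} \left(- \frac{1170}{1621}\right) = - \frac{2145}{1621}$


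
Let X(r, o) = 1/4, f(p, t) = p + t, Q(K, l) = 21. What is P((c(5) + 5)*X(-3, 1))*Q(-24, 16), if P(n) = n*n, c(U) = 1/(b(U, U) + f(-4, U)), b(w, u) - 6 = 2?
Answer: 3703/108 ≈ 34.287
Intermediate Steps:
b(w, u) = 8 (b(w, u) = 6 + 2 = 8)
c(U) = 1/(4 + U) (c(U) = 1/(8 + (-4 + U)) = 1/(4 + U))
X(r, o) = ¼
P(n) = n²
P((c(5) + 5)*X(-3, 1))*Q(-24, 16) = ((1/(4 + 5) + 5)*(¼))²*21 = ((1/9 + 5)*(¼))²*21 = ((⅑ + 5)*(¼))²*21 = ((46/9)*(¼))²*21 = (23/18)²*21 = (529/324)*21 = 3703/108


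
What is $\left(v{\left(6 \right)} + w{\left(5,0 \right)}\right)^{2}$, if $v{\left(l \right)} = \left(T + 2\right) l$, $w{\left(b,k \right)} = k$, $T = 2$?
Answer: $576$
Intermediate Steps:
$v{\left(l \right)} = 4 l$ ($v{\left(l \right)} = \left(2 + 2\right) l = 4 l$)
$\left(v{\left(6 \right)} + w{\left(5,0 \right)}\right)^{2} = \left(4 \cdot 6 + 0\right)^{2} = \left(24 + 0\right)^{2} = 24^{2} = 576$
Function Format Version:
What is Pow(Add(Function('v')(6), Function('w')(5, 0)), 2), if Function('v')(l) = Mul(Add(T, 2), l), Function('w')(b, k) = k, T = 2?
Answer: 576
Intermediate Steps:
Function('v')(l) = Mul(4, l) (Function('v')(l) = Mul(Add(2, 2), l) = Mul(4, l))
Pow(Add(Function('v')(6), Function('w')(5, 0)), 2) = Pow(Add(Mul(4, 6), 0), 2) = Pow(Add(24, 0), 2) = Pow(24, 2) = 576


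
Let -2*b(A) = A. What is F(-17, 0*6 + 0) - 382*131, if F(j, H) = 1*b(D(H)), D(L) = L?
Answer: -50042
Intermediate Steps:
b(A) = -A/2
F(j, H) = -H/2 (F(j, H) = 1*(-H/2) = -H/2)
F(-17, 0*6 + 0) - 382*131 = -(0*6 + 0)/2 - 382*131 = -(0 + 0)/2 - 50042 = -½*0 - 50042 = 0 - 50042 = -50042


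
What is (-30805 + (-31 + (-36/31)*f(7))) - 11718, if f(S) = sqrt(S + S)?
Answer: -42554 - 36*sqrt(14)/31 ≈ -42558.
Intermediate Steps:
f(S) = sqrt(2)*sqrt(S) (f(S) = sqrt(2*S) = sqrt(2)*sqrt(S))
(-30805 + (-31 + (-36/31)*f(7))) - 11718 = (-30805 + (-31 + (-36/31)*(sqrt(2)*sqrt(7)))) - 11718 = (-30805 + (-31 + (-36*1/31)*sqrt(14))) - 11718 = (-30805 + (-31 - 36*sqrt(14)/31)) - 11718 = (-30836 - 36*sqrt(14)/31) - 11718 = -42554 - 36*sqrt(14)/31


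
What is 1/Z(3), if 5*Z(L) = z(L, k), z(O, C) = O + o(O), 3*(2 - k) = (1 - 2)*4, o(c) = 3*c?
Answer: 5/12 ≈ 0.41667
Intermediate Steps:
k = 10/3 (k = 2 - (1 - 2)*4/3 = 2 - (-1)*4/3 = 2 - 1/3*(-4) = 2 + 4/3 = 10/3 ≈ 3.3333)
z(O, C) = 4*O (z(O, C) = O + 3*O = 4*O)
Z(L) = 4*L/5 (Z(L) = (4*L)/5 = 4*L/5)
1/Z(3) = 1/((4/5)*3) = 1/(12/5) = 5/12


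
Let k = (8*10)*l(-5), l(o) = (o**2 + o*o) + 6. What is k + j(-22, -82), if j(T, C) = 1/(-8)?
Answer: 35839/8 ≈ 4479.9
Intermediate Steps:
l(o) = 6 + 2*o**2 (l(o) = (o**2 + o**2) + 6 = 2*o**2 + 6 = 6 + 2*o**2)
j(T, C) = -1/8
k = 4480 (k = (8*10)*(6 + 2*(-5)**2) = 80*(6 + 2*25) = 80*(6 + 50) = 80*56 = 4480)
k + j(-22, -82) = 4480 - 1/8 = 35839/8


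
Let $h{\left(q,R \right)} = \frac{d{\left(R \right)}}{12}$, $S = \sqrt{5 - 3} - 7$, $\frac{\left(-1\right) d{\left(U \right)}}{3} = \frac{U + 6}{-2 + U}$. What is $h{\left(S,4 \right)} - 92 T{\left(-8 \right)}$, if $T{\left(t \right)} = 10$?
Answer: $- \frac{3685}{4} \approx -921.25$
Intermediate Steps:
$d{\left(U \right)} = - \frac{3 \left(6 + U\right)}{-2 + U}$ ($d{\left(U \right)} = - 3 \frac{U + 6}{-2 + U} = - 3 \frac{6 + U}{-2 + U} = - \frac{3 \left(6 + U\right)}{-2 + U}$)
$S = -7 + \sqrt{2}$ ($S = \sqrt{2} - 7 = -7 + \sqrt{2} \approx -5.5858$)
$h{\left(q,R \right)} = \frac{-6 - R}{4 \left(-2 + R\right)}$ ($h{\left(q,R \right)} = \frac{3 \frac{1}{-2 + R} \left(-6 - R\right)}{12} = \frac{3 \left(-6 - R\right)}{-2 + R} \frac{1}{12} = \frac{-6 - R}{4 \left(-2 + R\right)}$)
$h{\left(S,4 \right)} - 92 T{\left(-8 \right)} = \frac{-6 - 4}{4 \left(-2 + 4\right)} - 920 = \frac{-6 - 4}{4 \cdot 2} - 920 = \frac{1}{4} \cdot \frac{1}{2} \left(-10\right) - 920 = - \frac{5}{4} - 920 = - \frac{3685}{4}$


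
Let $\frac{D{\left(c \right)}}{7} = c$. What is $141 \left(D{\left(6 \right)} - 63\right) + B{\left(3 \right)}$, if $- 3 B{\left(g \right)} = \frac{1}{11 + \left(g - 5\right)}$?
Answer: $- \frac{79948}{27} \approx -2961.0$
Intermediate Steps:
$D{\left(c \right)} = 7 c$
$B{\left(g \right)} = - \frac{1}{3 \left(6 + g\right)}$ ($B{\left(g \right)} = - \frac{1}{3 \left(11 + \left(g - 5\right)\right)} = - \frac{1}{3 \left(11 + \left(-5 + g\right)\right)} = - \frac{1}{3 \left(6 + g\right)}$)
$141 \left(D{\left(6 \right)} - 63\right) + B{\left(3 \right)} = 141 \left(7 \cdot 6 - 63\right) - \frac{1}{18 + 3 \cdot 3} = 141 \left(42 - 63\right) - \frac{1}{18 + 9} = 141 \left(-21\right) - \frac{1}{27} = -2961 - \frac{1}{27} = - \frac{79948}{27}$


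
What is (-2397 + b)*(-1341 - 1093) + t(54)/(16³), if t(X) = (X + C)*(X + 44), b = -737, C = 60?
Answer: 7811234537/1024 ≈ 7.6282e+6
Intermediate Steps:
t(X) = (44 + X)*(60 + X) (t(X) = (X + 60)*(X + 44) = (60 + X)*(44 + X) = (44 + X)*(60 + X))
(-2397 + b)*(-1341 - 1093) + t(54)/(16³) = (-2397 - 737)*(-1341 - 1093) + (2640 + 54² + 104*54)/(16³) = -3134*(-2434) + (2640 + 2916 + 5616)/4096 = 7628156 + 11172*(1/4096) = 7628156 + 2793/1024 = 7811234537/1024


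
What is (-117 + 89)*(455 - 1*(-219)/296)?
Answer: -944293/74 ≈ -12761.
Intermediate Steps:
(-117 + 89)*(455 - 1*(-219)/296) = -28*(455 + 219*(1/296)) = -28*(455 + 219/296) = -28*134899/296 = -944293/74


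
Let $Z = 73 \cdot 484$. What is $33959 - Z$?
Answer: $-1373$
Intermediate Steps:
$Z = 35332$
$33959 - Z = 33959 - 35332 = -1373$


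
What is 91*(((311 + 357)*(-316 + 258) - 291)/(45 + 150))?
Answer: -54649/3 ≈ -18216.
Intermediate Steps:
91*(((311 + 357)*(-316 + 258) - 291)/(45 + 150)) = 91*((668*(-58) - 291)/195) = 91*((-38744 - 291)*(1/195)) = 91*(-39035*1/195) = 91*(-7807/39) = -54649/3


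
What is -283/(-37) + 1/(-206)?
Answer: 58261/7622 ≈ 7.6438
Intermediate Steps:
-283/(-37) + 1/(-206) = -283*(-1/37) + 1*(-1/206) = 283/37 - 1/206 = 58261/7622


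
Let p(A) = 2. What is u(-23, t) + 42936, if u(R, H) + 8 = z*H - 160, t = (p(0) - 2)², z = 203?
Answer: 42768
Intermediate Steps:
t = 0 (t = (2 - 2)² = 0² = 0)
u(R, H) = -168 + 203*H (u(R, H) = -8 + (203*H - 160) = -8 + (-160 + 203*H) = -168 + 203*H)
u(-23, t) + 42936 = (-168 + 203*0) + 42936 = (-168 + 0) + 42936 = -168 + 42936 = 42768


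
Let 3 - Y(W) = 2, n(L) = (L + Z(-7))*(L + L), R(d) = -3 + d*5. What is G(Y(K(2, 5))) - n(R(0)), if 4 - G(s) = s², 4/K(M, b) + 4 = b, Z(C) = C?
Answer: -57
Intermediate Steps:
K(M, b) = 4/(-4 + b)
R(d) = -3 + 5*d
n(L) = 2*L*(-7 + L) (n(L) = (L - 7)*(L + L) = (-7 + L)*(2*L) = 2*L*(-7 + L))
Y(W) = 1 (Y(W) = 3 - 1*2 = 3 - 2 = 1)
G(s) = 4 - s²
G(Y(K(2, 5))) - n(R(0)) = (4 - 1*1²) - 2*(-3 + 5*0)*(-7 + (-3 + 5*0)) = (4 - 1*1) - 2*(-3 + 0)*(-7 + (-3 + 0)) = (4 - 1) - 2*(-3)*(-7 - 3) = 3 - 2*(-3)*(-10) = 3 - 1*60 = 3 - 60 = -57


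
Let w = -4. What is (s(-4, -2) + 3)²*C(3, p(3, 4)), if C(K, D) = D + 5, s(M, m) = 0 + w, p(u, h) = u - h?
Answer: 4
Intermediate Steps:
s(M, m) = -4 (s(M, m) = 0 - 4 = -4)
C(K, D) = 5 + D
(s(-4, -2) + 3)²*C(3, p(3, 4)) = (-4 + 3)²*(5 + (3 - 1*4)) = (-1)²*(5 + (3 - 4)) = 1*(5 - 1) = 1*4 = 4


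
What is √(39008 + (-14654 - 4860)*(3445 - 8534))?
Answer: √99345754 ≈ 9967.2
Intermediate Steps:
√(39008 + (-14654 - 4860)*(3445 - 8534)) = √(39008 - 19514*(-5089)) = √(39008 + 99306746) = √99345754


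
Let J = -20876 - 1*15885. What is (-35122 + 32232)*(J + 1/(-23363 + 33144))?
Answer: 1039126492600/9781 ≈ 1.0624e+8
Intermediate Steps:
J = -36761 (J = -20876 - 15885 = -36761)
(-35122 + 32232)*(J + 1/(-23363 + 33144)) = (-35122 + 32232)*(-36761 + 1/(-23363 + 33144)) = -2890*(-36761 + 1/9781) = -2890*(-359559340/9781) = 1039126492600/9781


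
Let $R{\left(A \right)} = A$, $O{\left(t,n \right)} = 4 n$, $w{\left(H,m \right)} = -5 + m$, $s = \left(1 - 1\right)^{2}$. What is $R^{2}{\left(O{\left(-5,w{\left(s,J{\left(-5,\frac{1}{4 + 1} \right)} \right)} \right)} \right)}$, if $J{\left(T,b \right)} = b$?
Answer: $\frac{9216}{25} \approx 368.64$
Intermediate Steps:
$s = 0$ ($s = 0^{2} = 0$)
$R^{2}{\left(O{\left(-5,w{\left(s,J{\left(-5,\frac{1}{4 + 1} \right)} \right)} \right)} \right)} = \left(4 \left(-5 + \frac{1}{4 + 1}\right)\right)^{2} = \left(4 \left(-5 + \frac{1}{5}\right)\right)^{2} = \left(4 \left(- \frac{24}{5}\right)\right)^{2} = \left(- \frac{96}{5}\right)^{2} = \frac{9216}{25}$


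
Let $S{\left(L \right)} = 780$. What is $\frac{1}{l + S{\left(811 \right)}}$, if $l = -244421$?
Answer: $- \frac{1}{243641} \approx -4.1044 \cdot 10^{-6}$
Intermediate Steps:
$\frac{1}{l + S{\left(811 \right)}} = \frac{1}{-244421 + 780} = \frac{1}{-243641} = - \frac{1}{243641}$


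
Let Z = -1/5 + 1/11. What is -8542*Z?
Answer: 51252/55 ≈ 931.85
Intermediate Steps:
Z = -6/55 (Z = -1*⅕ + 1*(1/11) = -⅕ + 1/11 = -6/55 ≈ -0.10909)
-8542*Z = -8542*(-6/55) = 51252/55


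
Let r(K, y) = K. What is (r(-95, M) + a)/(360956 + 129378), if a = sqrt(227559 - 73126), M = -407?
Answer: -95/490334 + sqrt(154433)/490334 ≈ 0.00060771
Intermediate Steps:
a = sqrt(154433) ≈ 392.98
(r(-95, M) + a)/(360956 + 129378) = (-95 + sqrt(154433))/(360956 + 129378) = (-95 + sqrt(154433))/490334 = (-95 + sqrt(154433))*(1/490334) = -95/490334 + sqrt(154433)/490334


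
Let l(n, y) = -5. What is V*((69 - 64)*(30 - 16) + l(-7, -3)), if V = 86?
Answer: 5590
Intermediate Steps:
V*((69 - 64)*(30 - 16) + l(-7, -3)) = 86*((69 - 64)*(30 - 16) - 5) = 86*(5*14 - 5) = 86*(70 - 5) = 86*65 = 5590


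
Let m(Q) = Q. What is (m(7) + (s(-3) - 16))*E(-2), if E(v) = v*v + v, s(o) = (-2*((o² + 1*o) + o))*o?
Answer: 18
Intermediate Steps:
s(o) = o*(-4*o - 2*o²) (s(o) = (-2*((o² + o) + o))*o = (-2*((o + o²) + o))*o = (-2*(o² + 2*o))*o = (-4*o - 2*o²)*o = o*(-4*o - 2*o²))
E(v) = v + v² (E(v) = v² + v = v + v²)
(m(7) + (s(-3) - 16))*E(-2) = (7 + (2*(-3)²*(-2 - 1*(-3)) - 16))*(-2*(1 - 2)) = (7 + (2*9*(-2 + 3) - 16))*(-2*(-1)) = (7 + (2*9*1 - 16))*2 = (7 + (18 - 16))*2 = (7 + 2)*2 = 9*2 = 18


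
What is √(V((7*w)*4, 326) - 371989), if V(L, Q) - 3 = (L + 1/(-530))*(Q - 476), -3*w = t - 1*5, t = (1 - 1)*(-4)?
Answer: I*√1064570879/53 ≈ 615.62*I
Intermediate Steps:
t = 0 (t = 0*(-4) = 0)
w = 5/3 (w = -(0 - 1*5)/3 = -(0 - 5)/3 = -⅓*(-5) = 5/3 ≈ 1.6667)
V(L, Q) = 3 + (-476 + Q)*(-1/530 + L) (V(L, Q) = 3 + (L + 1/(-530))*(Q - 476) = 3 + (L - 1/530)*(-476 + Q) = 3 + (-1/530 + L)*(-476 + Q) = 3 + (-476 + Q)*(-1/530 + L))
√(V((7*w)*4, 326) - 371989) = √((1033/265 - 476*7*(5/3)*4 - 1/530*326 + ((7*(5/3))*4)*326) - 371989) = √((1033/265 - 16660*4/3 - 163/265 + ((35/3)*4)*326) - 371989) = √((1033/265 - 476*140/3 - 163/265 + (140/3)*326) - 371989) = √((1033/265 - 66640/3 - 163/265 + 45640/3) - 371989) = √(-370826/53 - 371989) = √(-20086243/53) = I*√1064570879/53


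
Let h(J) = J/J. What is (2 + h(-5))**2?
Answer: 9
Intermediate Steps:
h(J) = 1
(2 + h(-5))**2 = (2 + 1)**2 = 3**2 = 9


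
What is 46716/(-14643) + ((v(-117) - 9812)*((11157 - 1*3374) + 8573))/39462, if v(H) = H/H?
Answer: -130643717510/32102337 ≈ -4069.6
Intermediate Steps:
v(H) = 1
46716/(-14643) + ((v(-117) - 9812)*((11157 - 1*3374) + 8573))/39462 = 46716/(-14643) + ((1 - 9812)*((11157 - 1*3374) + 8573))/39462 = 46716*(-1/14643) - 9811*((11157 - 3374) + 8573)*(1/39462) = -15572/4881 - 9811*(7783 + 8573)*(1/39462) = -15572/4881 - 9811*16356*(1/39462) = -15572/4881 - 160468716*1/39462 = -15572/4881 - 26744786/6577 = -130643717510/32102337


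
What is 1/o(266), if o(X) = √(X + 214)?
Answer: √30/120 ≈ 0.045644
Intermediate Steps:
o(X) = √(214 + X)
1/o(266) = 1/(√(214 + 266)) = 1/(√480) = 1/(4*√30) = √30/120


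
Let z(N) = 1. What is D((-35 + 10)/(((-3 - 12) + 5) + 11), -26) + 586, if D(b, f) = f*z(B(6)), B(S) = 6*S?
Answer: 560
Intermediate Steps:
D(b, f) = f (D(b, f) = f*1 = f)
D((-35 + 10)/(((-3 - 12) + 5) + 11), -26) + 586 = -26 + 586 = 560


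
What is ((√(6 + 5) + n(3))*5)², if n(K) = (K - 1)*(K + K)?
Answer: 3875 + 600*√11 ≈ 5865.0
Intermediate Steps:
n(K) = 2*K*(-1 + K) (n(K) = (-1 + K)*(2*K) = 2*K*(-1 + K))
((√(6 + 5) + n(3))*5)² = ((√(6 + 5) + 2*3*(-1 + 3))*5)² = ((√11 + 2*3*2)*5)² = ((√11 + 12)*5)² = ((12 + √11)*5)² = (60 + 5*√11)²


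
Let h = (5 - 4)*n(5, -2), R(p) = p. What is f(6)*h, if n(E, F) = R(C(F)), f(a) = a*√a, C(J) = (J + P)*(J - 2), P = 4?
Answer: -48*√6 ≈ -117.58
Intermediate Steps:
C(J) = (-2 + J)*(4 + J) (C(J) = (J + 4)*(J - 2) = (4 + J)*(-2 + J) = (-2 + J)*(4 + J))
f(a) = a^(3/2)
n(E, F) = -8 + F² + 2*F
h = -8 (h = (5 - 4)*(-8 + (-2)² + 2*(-2)) = 1*(-8 + 4 - 4) = 1*(-8) = -8)
f(6)*h = 6^(3/2)*(-8) = (6*√6)*(-8) = -48*√6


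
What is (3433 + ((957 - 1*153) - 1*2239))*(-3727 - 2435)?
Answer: -12311676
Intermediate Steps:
(3433 + ((957 - 1*153) - 1*2239))*(-3727 - 2435) = (3433 + ((957 - 153) - 2239))*(-6162) = (3433 + (804 - 2239))*(-6162) = (3433 - 1435)*(-6162) = 1998*(-6162) = -12311676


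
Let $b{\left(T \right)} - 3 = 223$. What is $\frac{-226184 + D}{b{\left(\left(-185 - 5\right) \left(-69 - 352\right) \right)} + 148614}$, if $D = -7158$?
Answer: $- \frac{116671}{74420} \approx -1.5677$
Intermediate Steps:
$b{\left(T \right)} = 226$ ($b{\left(T \right)} = 3 + 223 = 226$)
$\frac{-226184 + D}{b{\left(\left(-185 - 5\right) \left(-69 - 352\right) \right)} + 148614} = \frac{-226184 - 7158}{226 + 148614} = - \frac{233342}{148840} = \left(-233342\right) \frac{1}{148840} = - \frac{116671}{74420}$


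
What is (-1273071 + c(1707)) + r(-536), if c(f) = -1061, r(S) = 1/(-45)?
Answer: -57335941/45 ≈ -1.2741e+6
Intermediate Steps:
r(S) = -1/45
(-1273071 + c(1707)) + r(-536) = (-1273071 - 1061) - 1/45 = -1274132 - 1/45 = -57335941/45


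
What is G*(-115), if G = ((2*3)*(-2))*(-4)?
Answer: -5520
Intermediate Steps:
G = 48 (G = (6*(-2))*(-4) = -12*(-4) = 48)
G*(-115) = 48*(-115) = -5520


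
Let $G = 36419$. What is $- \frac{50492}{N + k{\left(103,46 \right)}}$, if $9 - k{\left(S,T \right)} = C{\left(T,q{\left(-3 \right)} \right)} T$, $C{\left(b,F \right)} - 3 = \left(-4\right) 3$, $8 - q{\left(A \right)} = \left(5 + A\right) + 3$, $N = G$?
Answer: $- \frac{1942}{1417} \approx -1.3705$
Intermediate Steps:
$N = 36419$
$q{\left(A \right)} = - A$ ($q{\left(A \right)} = 8 - \left(\left(5 + A\right) + 3\right) = 8 - \left(8 + A\right) = - A$)
$C{\left(b,F \right)} = -9$ ($C{\left(b,F \right)} = 3 - 12 = -9$)
$k{\left(S,T \right)} = 9 + 9 T$ ($k{\left(S,T \right)} = 9 - - 9 T = 9 + 9 T$)
$- \frac{50492}{N + k{\left(103,46 \right)}} = - \frac{50492}{36419 + \left(9 + 9 \cdot 46\right)} = - \frac{50492}{36419 + \left(9 + 414\right)} = - \frac{50492}{36419 + 423} = - \frac{50492}{36842} = \left(-50492\right) \frac{1}{36842} = - \frac{1942}{1417}$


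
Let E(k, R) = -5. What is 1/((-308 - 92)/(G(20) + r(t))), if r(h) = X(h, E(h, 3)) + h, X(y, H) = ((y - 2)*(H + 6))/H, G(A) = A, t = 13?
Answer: -77/1000 ≈ -0.077000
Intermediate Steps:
X(y, H) = (-2 + y)*(6 + H)/H (X(y, H) = ((-2 + y)*(6 + H))/H = (-2 + y)*(6 + H)/H)
r(h) = ⅖ + 4*h/5 (r(h) = (-12 + 6*h - 5*(-2 + h))/(-5) + h = -(-12 + 6*h + (10 - 5*h))/5 + h = -(-2 + h)/5 + h = (⅖ - h/5) + h = ⅖ + 4*h/5)
1/((-308 - 92)/(G(20) + r(t))) = 1/((-308 - 92)/(20 + (⅖ + (⅘)*13))) = 1/(-400/(20 + (⅖ + 52/5))) = 1/(-400/(20 + 54/5)) = 1/(-400/154/5) = 1/(-400*5/154) = 1/(-1000/77) = -77/1000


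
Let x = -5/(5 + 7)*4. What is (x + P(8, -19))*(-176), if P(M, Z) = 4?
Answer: -1232/3 ≈ -410.67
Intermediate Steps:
x = -5/3 (x = -5/12*4 = -5/3 ≈ -1.6667)
(x + P(8, -19))*(-176) = (-5/3 + 4)*(-176) = (7/3)*(-176) = -1232/3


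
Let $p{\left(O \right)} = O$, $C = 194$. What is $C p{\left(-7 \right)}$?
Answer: $-1358$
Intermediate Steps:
$C p{\left(-7 \right)} = 194 \left(-7\right) = -1358$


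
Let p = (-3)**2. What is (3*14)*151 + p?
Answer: 6351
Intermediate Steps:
p = 9
(3*14)*151 + p = (3*14)*151 + 9 = 42*151 + 9 = 6342 + 9 = 6351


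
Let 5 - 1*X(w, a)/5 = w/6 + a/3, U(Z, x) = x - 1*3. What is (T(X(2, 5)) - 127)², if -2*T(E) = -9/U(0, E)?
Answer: 1026169/64 ≈ 16034.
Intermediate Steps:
U(Z, x) = -3 + x (U(Z, x) = x - 3 = -3 + x)
X(w, a) = 25 - 5*a/3 - 5*w/6 (X(w, a) = 25 - 5*(w/6 + a/3) = 25 - 5*(a/3 + w/6) = 25 + (-5*a/3 - 5*w/6) = 25 - 5*a/3 - 5*w/6)
T(E) = 9/(2*(-3 + E)) (T(E) = -(-9)/(2*(-3 + E)) = 9/(2*(-3 + E)))
(T(X(2, 5)) - 127)² = (9/(2*(-3 + (25 - 5/3*5 - ⅚*2))) - 127)² = (9/(2*(-3 + (25 - 25/3 - 5/3))) - 127)² = (9/(2*(-3 + 15)) - 127)² = ((9/2)/12 - 127)² = ((9/2)*(1/12) - 127)² = (3/8 - 127)² = (-1013/8)² = 1026169/64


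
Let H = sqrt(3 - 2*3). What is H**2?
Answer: -3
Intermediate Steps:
H = I*sqrt(3) (H = sqrt(3 - 6) = sqrt(-3) = I*sqrt(3) ≈ 1.732*I)
H**2 = (I*sqrt(3))**2 = -3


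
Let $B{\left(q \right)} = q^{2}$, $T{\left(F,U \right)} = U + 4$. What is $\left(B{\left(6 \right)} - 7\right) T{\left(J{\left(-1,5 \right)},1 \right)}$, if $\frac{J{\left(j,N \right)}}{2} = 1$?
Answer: $145$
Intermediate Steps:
$J{\left(j,N \right)} = 2$ ($J{\left(j,N \right)} = 2 \cdot 1 = 2$)
$T{\left(F,U \right)} = 4 + U$
$\left(B{\left(6 \right)} - 7\right) T{\left(J{\left(-1,5 \right)},1 \right)} = \left(6^{2} - 7\right) \left(4 + 1\right) = \left(36 - 7\right) 5 = 29 \cdot 5 = 145$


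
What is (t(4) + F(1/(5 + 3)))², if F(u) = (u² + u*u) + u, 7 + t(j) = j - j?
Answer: 47961/1024 ≈ 46.837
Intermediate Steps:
t(j) = -7 (t(j) = -7 + (j - j) = -7 + 0 = -7)
F(u) = u + 2*u² (F(u) = (u² + u²) + u = 2*u² + u = u + 2*u²)
(t(4) + F(1/(5 + 3)))² = (-7 + (1 + 2/(5 + 3))/(5 + 3))² = (-7 + (1 + 2/8)/8)² = (-7 + (1 + 2*(⅛))/8)² = (-7 + (1 + ¼)/8)² = (-7 + (⅛)*(5/4))² = (-7 + 5/32)² = (-219/32)² = 47961/1024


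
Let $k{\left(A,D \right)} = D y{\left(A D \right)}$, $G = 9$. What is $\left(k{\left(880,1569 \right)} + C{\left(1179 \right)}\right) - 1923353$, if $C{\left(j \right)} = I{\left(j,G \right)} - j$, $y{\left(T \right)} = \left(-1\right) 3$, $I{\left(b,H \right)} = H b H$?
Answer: $-1833740$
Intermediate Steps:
$I{\left(b,H \right)} = b H^{2}$
$y{\left(T \right)} = -3$
$k{\left(A,D \right)} = - 3 D$ ($k{\left(A,D \right)} = D \left(-3\right) = - 3 D$)
$C{\left(j \right)} = 80 j$ ($C{\left(j \right)} = j 9^{2} - j = j 81 - j = 81 j - j = 80 j$)
$\left(k{\left(880,1569 \right)} + C{\left(1179 \right)}\right) - 1923353 = \left(\left(-3\right) 1569 + 80 \cdot 1179\right) - 1923353 = \left(-4707 + 94320\right) - 1923353 = 89613 - 1923353 = -1833740$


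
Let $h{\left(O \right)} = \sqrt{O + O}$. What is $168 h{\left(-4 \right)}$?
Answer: $336 i \sqrt{2} \approx 475.18 i$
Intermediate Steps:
$h{\left(O \right)} = \sqrt{2} \sqrt{O}$ ($h{\left(O \right)} = \sqrt{2 O} = \sqrt{2} \sqrt{O}$)
$168 h{\left(-4 \right)} = 168 \sqrt{2} \sqrt{-4} = 168 \sqrt{2} \cdot 2 i = 168 \cdot 2 i \sqrt{2} = 336 i \sqrt{2}$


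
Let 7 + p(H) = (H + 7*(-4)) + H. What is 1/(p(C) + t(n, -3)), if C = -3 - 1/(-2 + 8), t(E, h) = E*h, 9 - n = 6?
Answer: -3/151 ≈ -0.019868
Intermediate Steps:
n = 3 (n = 9 - 1*6 = 9 - 6 = 3)
C = -19/6 (C = -3 - 1/6 = -3 - 1*⅙ = -3 - ⅙ = -19/6 ≈ -3.1667)
p(H) = -35 + 2*H (p(H) = -7 + ((H + 7*(-4)) + H) = -7 + ((H - 28) + H) = -7 + ((-28 + H) + H) = -7 + (-28 + 2*H) = -35 + 2*H)
1/(p(C) + t(n, -3)) = 1/((-35 + 2*(-19/6)) + 3*(-3)) = 1/((-35 - 19/3) - 9) = 1/(-124/3 - 9) = 1/(-151/3) = -3/151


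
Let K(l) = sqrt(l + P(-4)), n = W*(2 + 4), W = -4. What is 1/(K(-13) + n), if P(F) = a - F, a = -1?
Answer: -12/293 - I*sqrt(10)/586 ≈ -0.040956 - 0.0053964*I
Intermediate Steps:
n = -24 (n = -4*(2 + 4) = -4*6 = -24)
P(F) = -1 - F
K(l) = sqrt(3 + l) (K(l) = sqrt(l + (-1 - 1*(-4))) = sqrt(l + (-1 + 4)) = sqrt(l + 3) = sqrt(3 + l))
1/(K(-13) + n) = 1/(sqrt(3 - 13) - 24) = 1/(sqrt(-10) - 24) = 1/(I*sqrt(10) - 24) = 1/(-24 + I*sqrt(10))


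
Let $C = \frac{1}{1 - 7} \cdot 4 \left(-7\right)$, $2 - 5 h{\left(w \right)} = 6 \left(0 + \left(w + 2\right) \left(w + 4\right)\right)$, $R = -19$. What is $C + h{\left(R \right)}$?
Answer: $- \frac{4514}{15} \approx -300.93$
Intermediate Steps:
$h{\left(w \right)} = \frac{2}{5} - \frac{6 \left(2 + w\right) \left(4 + w\right)}{5}$ ($h{\left(w \right)} = \frac{2}{5} - \frac{6 \left(0 + \left(w + 2\right) \left(w + 4\right)\right)}{5} = \frac{2}{5} - \frac{6 \left(0 + \left(2 + w\right) \left(4 + w\right)\right)}{5} = \frac{2}{5} - \frac{6 \left(2 + w\right) \left(4 + w\right)}{5}$)
$C = \frac{14}{3}$ ($C = \frac{1}{-6} \cdot 4 \left(-7\right) = \left(- \frac{1}{6}\right) 4 \left(-7\right) = \left(- \frac{2}{3}\right) \left(-7\right) = \frac{14}{3} \approx 4.6667$)
$C + h{\left(R \right)} = \frac{14}{3} - \left(- \frac{638}{5} + \frac{2166}{5}\right) = \frac{14}{3} - \frac{1528}{5} = - \frac{4514}{15}$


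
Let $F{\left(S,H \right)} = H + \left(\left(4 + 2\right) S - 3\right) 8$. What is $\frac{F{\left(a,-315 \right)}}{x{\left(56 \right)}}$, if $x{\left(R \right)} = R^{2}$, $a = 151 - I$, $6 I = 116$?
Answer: $\frac{5981}{3136} \approx 1.9072$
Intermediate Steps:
$I = \frac{58}{3}$ ($I = \frac{1}{6} \cdot 116 = \frac{58}{3} \approx 19.333$)
$a = \frac{395}{3}$ ($a = 151 - \frac{58}{3} = \frac{395}{3} \approx 131.67$)
$F{\left(S,H \right)} = -24 + H + 48 S$ ($F{\left(S,H \right)} = H + \left(6 S - 3\right) 8 = H + \left(-3 + 6 S\right) 8 = H + \left(-24 + 48 S\right) = -24 + H + 48 S$)
$\frac{F{\left(a,-315 \right)}}{x{\left(56 \right)}} = \frac{-24 - 315 + 48 \cdot \frac{395}{3}}{56^{2}} = \frac{-24 - 315 + 6320}{3136} = 5981 \cdot \frac{1}{3136} = \frac{5981}{3136}$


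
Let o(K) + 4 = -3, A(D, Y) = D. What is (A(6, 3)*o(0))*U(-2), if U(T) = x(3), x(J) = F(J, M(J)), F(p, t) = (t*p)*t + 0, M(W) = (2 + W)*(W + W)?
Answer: -113400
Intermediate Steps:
M(W) = 2*W*(2 + W) (M(W) = (2 + W)*(2*W) = 2*W*(2 + W))
F(p, t) = p*t**2 (F(p, t) = (p*t)*t + 0 = p*t**2 + 0 = p*t**2)
x(J) = 4*J**3*(2 + J)**2 (x(J) = J*(2*J*(2 + J))**2 = J*(4*J**2*(2 + J)**2) = 4*J**3*(2 + J)**2)
U(T) = 2700 (U(T) = 4*3**3*(2 + 3)**2 = 4*27*5**2 = 4*27*25 = 2700)
o(K) = -7 (o(K) = -4 - 3 = -7)
(A(6, 3)*o(0))*U(-2) = (6*(-7))*2700 = -42*2700 = -113400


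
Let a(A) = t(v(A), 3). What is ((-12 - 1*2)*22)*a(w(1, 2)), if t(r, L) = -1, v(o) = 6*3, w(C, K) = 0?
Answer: 308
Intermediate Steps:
v(o) = 18
a(A) = -1
((-12 - 1*2)*22)*a(w(1, 2)) = ((-12 - 1*2)*22)*(-1) = ((-12 - 2)*22)*(-1) = -14*22*(-1) = -308*(-1) = 308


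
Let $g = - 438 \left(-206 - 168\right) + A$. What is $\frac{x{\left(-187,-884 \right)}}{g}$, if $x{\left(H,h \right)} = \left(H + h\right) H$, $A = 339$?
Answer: $\frac{22253}{18239} \approx 1.2201$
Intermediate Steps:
$x{\left(H,h \right)} = H \left(H + h\right)$
$g = 164151$ ($g = - 438 \left(-206 - 168\right) + 339 = \left(-438\right) \left(-374\right) + 339 = 163812 + 339 = 164151$)
$\frac{x{\left(-187,-884 \right)}}{g} = \frac{\left(-187\right) \left(-187 - 884\right)}{164151} = \left(-187\right) \left(-1071\right) \frac{1}{164151} = 200277 \cdot \frac{1}{164151} = \frac{22253}{18239}$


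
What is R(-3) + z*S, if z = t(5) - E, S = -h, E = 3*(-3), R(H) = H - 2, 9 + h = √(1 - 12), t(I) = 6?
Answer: 130 - 15*I*√11 ≈ 130.0 - 49.749*I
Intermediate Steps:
h = -9 + I*√11 (h = -9 + √(1 - 12) = -9 + √(-11) = -9 + I*√11 ≈ -9.0 + 3.3166*I)
R(H) = -2 + H
E = -9
S = 9 - I*√11 (S = -(-9 + I*√11) = 9 - I*√11 ≈ 9.0 - 3.3166*I)
z = 15 (z = 6 - 1*(-9) = 6 + 9 = 15)
R(-3) + z*S = (-2 - 3) + 15*(9 - I*√11) = -5 + (135 - 15*I*√11) = 130 - 15*I*√11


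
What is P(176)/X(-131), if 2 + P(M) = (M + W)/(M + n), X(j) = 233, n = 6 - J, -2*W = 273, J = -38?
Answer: -801/102520 ≈ -0.0078131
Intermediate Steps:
W = -273/2 (W = -1/2*273 = -273/2 ≈ -136.50)
n = 44 (n = 6 - 1*(-38) = 6 + 38 = 44)
P(M) = -2 + (-273/2 + M)/(44 + M) (P(M) = -2 + (M - 273/2)/(M + 44) = -2 + (-273/2 + M)/(44 + M))
P(176)/X(-131) = ((-449/2 - 1*176)/(44 + 176))/233 = ((-449/2 - 176)/220)*(1/233) = ((1/220)*(-801/2))*(1/233) = -801/440*1/233 = -801/102520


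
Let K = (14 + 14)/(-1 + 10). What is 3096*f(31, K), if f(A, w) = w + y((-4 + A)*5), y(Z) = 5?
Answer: 25112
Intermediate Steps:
K = 28/9 ≈ 3.1111
f(A, w) = 5 + w (f(A, w) = w + 5 = 5 + w)
3096*f(31, K) = 3096*(5 + 28/9) = 3096*(73/9) = 25112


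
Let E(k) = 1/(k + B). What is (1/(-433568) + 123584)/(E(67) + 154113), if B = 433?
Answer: 6697758463875/8352308256392 ≈ 0.80190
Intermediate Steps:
E(k) = 1/(433 + k) (E(k) = 1/(k + 433) = 1/(433 + k))
(1/(-433568) + 123584)/(E(67) + 154113) = (1/(-433568) + 123584)/(1/(433 + 67) + 154113) = (-1/433568 + 123584)/(1/500 + 154113) = 53582067711/(433568*(1/500 + 154113)) = 53582067711/(433568*(77056501/500)) = (53582067711/433568)*(500/77056501) = 6697758463875/8352308256392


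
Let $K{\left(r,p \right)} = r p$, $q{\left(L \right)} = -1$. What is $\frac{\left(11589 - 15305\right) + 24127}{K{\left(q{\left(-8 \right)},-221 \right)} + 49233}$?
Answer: $\frac{20411}{49454} \approx 0.41273$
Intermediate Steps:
$K{\left(r,p \right)} = p r$
$\frac{\left(11589 - 15305\right) + 24127}{K{\left(q{\left(-8 \right)},-221 \right)} + 49233} = \frac{\left(11589 - 15305\right) + 24127}{\left(-221\right) \left(-1\right) + 49233} = \frac{-3716 + 24127}{221 + 49233} = \frac{20411}{49454}$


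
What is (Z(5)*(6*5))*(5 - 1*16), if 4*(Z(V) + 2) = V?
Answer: 495/2 ≈ 247.50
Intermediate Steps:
Z(V) = -2 + V/4
(Z(5)*(6*5))*(5 - 1*16) = ((-2 + (¼)*5)*(6*5))*(5 - 1*16) = ((-2 + 5/4)*30)*(5 - 16) = -¾*30*(-11) = -45/2*(-11) = 495/2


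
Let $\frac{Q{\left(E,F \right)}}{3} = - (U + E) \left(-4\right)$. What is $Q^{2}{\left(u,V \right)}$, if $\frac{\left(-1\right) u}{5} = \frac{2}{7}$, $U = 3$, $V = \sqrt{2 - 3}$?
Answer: $\frac{17424}{49} \approx 355.59$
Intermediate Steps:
$V = i$ ($V = \sqrt{-1} = i \approx 1.0 i$)
$u = - \frac{10}{7}$ ($u = - 5 \cdot \frac{2}{7} = - 5 \cdot 2 \cdot \frac{1}{7} = \left(-5\right) \frac{2}{7} = - \frac{10}{7} \approx -1.4286$)
$Q{\left(E,F \right)} = 36 + 12 E$ ($Q{\left(E,F \right)} = 3 - (3 + E) \left(-4\right) = 3 \left(-3 - E\right) \left(-4\right) = 3 \left(12 + 4 E\right) = 36 + 12 E$)
$Q^{2}{\left(u,V \right)} = \left(36 + 12 \left(- \frac{10}{7}\right)\right)^{2} = \left(36 - \frac{120}{7}\right)^{2} = \left(\frac{132}{7}\right)^{2} = \frac{17424}{49}$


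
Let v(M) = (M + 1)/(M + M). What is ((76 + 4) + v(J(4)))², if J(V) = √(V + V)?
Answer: 207369/32 + 161*√2/8 ≈ 6508.7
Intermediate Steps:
J(V) = √2*√V (J(V) = √(2*V) = √2*√V)
v(M) = (1 + M)/(2*M) (v(M) = (1 + M)/((2*M)) = (1 + M)*(1/(2*M)) = (1 + M)/(2*M))
((76 + 4) + v(J(4)))² = ((76 + 4) + (1 + √2*√4)/(2*((√2*√4))))² = (80 + (1 + √2*2)/(2*((√2*2))))² = (80 + (1 + 2*√2)/(2*((2*√2))))² = (80 + (√2/4)*(1 + 2*√2)/2)² = (80 + √2*(1 + 2*√2)/8)²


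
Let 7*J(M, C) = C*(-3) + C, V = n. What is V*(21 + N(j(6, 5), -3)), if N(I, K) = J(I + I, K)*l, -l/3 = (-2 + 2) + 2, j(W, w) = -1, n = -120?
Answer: -13320/7 ≈ -1902.9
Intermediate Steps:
V = -120
J(M, C) = -2*C/7 (J(M, C) = (C*(-3) + C)/7 = (-3*C + C)/7 = (-2*C)/7 = -2*C/7)
l = -6 (l = -3*((-2 + 2) + 2) = -3*(0 + 2) = -3*2 = -6)
N(I, K) = 12*K/7 (N(I, K) = -2*K/7*(-6) = 12*K/7)
V*(21 + N(j(6, 5), -3)) = -120*(21 + (12/7)*(-3)) = -120*(21 - 36/7) = -120*111/7 = -13320/7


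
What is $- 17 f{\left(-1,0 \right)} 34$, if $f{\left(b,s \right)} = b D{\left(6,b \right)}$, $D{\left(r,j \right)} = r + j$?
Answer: $2890$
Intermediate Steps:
$D{\left(r,j \right)} = j + r$
$f{\left(b,s \right)} = b \left(6 + b\right)$ ($f{\left(b,s \right)} = b \left(b + 6\right) = b \left(6 + b\right)$)
$- 17 f{\left(-1,0 \right)} 34 = - 17 \left(- (6 - 1)\right) 34 = - 17 \left(\left(-1\right) 5\right) 34 = \left(-17\right) \left(-5\right) 34 = 85 \cdot 34 = 2890$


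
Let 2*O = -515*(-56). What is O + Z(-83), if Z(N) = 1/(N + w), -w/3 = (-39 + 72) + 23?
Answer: 3619419/251 ≈ 14420.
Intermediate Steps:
w = -168 (w = -3*((-39 + 72) + 23) = -3*(33 + 23) = -3*56 = -168)
Z(N) = 1/(-168 + N) (Z(N) = 1/(N - 168) = 1/(-168 + N))
O = 14420 (O = (-515*(-56))/2 = (½)*28840 = 14420)
O + Z(-83) = 14420 + 1/(-168 - 83) = 14420 + 1/(-251) = 14420 - 1/251 = 3619419/251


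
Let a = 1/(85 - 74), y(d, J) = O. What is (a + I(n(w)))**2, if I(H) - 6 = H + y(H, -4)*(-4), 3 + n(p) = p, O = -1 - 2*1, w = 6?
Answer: 53824/121 ≈ 444.83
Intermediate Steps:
O = -3 (O = -1 - 2 = -3)
y(d, J) = -3
n(p) = -3 + p
I(H) = 18 + H (I(H) = 6 + (H - 3*(-4)) = 6 + (H + 12) = 6 + (12 + H) = 18 + H)
a = 1/11 ≈ 0.090909
(a + I(n(w)))**2 = (1/11 + (18 + (-3 + 6)))**2 = (1/11 + (18 + 3))**2 = (1/11 + 21)**2 = (232/11)**2 = 53824/121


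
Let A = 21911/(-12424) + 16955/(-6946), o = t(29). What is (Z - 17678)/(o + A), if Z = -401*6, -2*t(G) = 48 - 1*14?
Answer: 866595518368/914946747 ≈ 947.15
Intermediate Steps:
t(G) = -17 (t(G) = -(48 - 1*14)/2 = -(48 - 14)/2 = -½*34 = -17)
Z = -2406
o = -17
A = -181421363/43148552 (A = 21911*(-1/12424) + 16955*(-1/6946) = -21911/12424 - 16955/6946 = -181421363/43148552 ≈ -4.2046)
(Z - 17678)/(o + A) = (-2406 - 17678)/(-17 - 181421363/43148552) = -20084/(-914946747/43148552) = -20084*(-43148552/914946747) = 866595518368/914946747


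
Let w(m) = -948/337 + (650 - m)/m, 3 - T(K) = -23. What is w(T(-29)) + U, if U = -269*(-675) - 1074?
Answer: 60835977/337 ≈ 1.8052e+5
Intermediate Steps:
T(K) = 26 (T(K) = 3 - 1*(-23) = 3 + 23 = 26)
w(m) = -948/337 + (650 - m)/m (w(m) = -948*1/337 + (650 - m)/m = -948/337 + (650 - m)/m)
U = 180501 (U = 181575 - 1074 = 180501)
w(T(-29)) + U = (-1285/337 + 650/26) + 180501 = (-1285/337 + 650*(1/26)) + 180501 = (-1285/337 + 25) + 180501 = 7140/337 + 180501 = 60835977/337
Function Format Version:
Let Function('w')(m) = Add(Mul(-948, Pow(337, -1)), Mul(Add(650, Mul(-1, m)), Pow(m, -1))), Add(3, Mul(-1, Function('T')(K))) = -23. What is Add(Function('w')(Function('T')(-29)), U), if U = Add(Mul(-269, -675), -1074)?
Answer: Rational(60835977, 337) ≈ 1.8052e+5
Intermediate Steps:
Function('T')(K) = 26 (Function('T')(K) = Add(3, Mul(-1, -23)) = Add(3, 23) = 26)
Function('w')(m) = Add(Rational(-948, 337), Mul(Pow(m, -1), Add(650, Mul(-1, m)))) (Function('w')(m) = Add(Mul(-948, Rational(1, 337)), Mul(Pow(m, -1), Add(650, Mul(-1, m)))) = Add(Rational(-948, 337), Mul(Pow(m, -1), Add(650, Mul(-1, m)))))
U = 180501 (U = Add(181575, -1074) = 180501)
Add(Function('w')(Function('T')(-29)), U) = Add(Add(Rational(-1285, 337), Mul(650, Pow(26, -1))), 180501) = Add(Add(Rational(-1285, 337), Mul(650, Rational(1, 26))), 180501) = Add(Add(Rational(-1285, 337), 25), 180501) = Add(Rational(7140, 337), 180501) = Rational(60835977, 337)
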